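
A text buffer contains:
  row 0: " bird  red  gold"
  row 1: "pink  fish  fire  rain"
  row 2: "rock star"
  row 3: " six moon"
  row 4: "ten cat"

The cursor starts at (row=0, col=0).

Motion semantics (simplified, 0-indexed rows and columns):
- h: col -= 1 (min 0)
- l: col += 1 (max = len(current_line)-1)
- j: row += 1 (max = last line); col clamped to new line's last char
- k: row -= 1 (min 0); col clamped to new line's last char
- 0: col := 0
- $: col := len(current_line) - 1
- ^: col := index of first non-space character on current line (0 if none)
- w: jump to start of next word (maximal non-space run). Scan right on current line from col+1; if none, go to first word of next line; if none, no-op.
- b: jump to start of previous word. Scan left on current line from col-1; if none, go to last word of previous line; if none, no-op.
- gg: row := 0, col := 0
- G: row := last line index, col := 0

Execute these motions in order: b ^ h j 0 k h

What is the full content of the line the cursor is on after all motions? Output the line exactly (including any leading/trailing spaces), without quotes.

After 1 (b): row=0 col=0 char='_'
After 2 (^): row=0 col=1 char='b'
After 3 (h): row=0 col=0 char='_'
After 4 (j): row=1 col=0 char='p'
After 5 (0): row=1 col=0 char='p'
After 6 (k): row=0 col=0 char='_'
After 7 (h): row=0 col=0 char='_'

Answer:  bird  red  gold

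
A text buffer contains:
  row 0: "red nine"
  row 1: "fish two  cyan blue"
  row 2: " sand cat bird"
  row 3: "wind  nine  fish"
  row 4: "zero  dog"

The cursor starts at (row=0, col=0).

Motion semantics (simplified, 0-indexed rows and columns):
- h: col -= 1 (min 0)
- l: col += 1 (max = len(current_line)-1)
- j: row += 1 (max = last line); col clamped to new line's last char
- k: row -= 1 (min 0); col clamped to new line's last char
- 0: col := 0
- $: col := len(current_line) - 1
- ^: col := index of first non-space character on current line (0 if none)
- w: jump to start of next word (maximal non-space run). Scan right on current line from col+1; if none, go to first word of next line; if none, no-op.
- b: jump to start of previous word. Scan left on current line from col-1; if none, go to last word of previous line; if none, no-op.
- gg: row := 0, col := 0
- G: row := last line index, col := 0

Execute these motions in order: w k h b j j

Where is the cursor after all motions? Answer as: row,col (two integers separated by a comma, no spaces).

After 1 (w): row=0 col=4 char='n'
After 2 (k): row=0 col=4 char='n'
After 3 (h): row=0 col=3 char='_'
After 4 (b): row=0 col=0 char='r'
After 5 (j): row=1 col=0 char='f'
After 6 (j): row=2 col=0 char='_'

Answer: 2,0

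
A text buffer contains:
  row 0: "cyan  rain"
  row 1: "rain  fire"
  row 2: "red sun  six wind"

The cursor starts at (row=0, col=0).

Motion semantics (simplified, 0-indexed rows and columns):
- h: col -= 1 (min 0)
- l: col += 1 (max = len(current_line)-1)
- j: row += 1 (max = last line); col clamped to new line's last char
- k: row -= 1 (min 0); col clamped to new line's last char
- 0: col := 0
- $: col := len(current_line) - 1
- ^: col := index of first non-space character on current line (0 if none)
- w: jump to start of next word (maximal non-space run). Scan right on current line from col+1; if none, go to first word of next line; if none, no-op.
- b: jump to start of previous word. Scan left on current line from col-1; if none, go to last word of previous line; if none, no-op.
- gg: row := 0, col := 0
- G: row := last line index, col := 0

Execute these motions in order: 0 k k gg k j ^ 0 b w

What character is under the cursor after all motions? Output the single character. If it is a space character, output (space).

After 1 (0): row=0 col=0 char='c'
After 2 (k): row=0 col=0 char='c'
After 3 (k): row=0 col=0 char='c'
After 4 (gg): row=0 col=0 char='c'
After 5 (k): row=0 col=0 char='c'
After 6 (j): row=1 col=0 char='r'
After 7 (^): row=1 col=0 char='r'
After 8 (0): row=1 col=0 char='r'
After 9 (b): row=0 col=6 char='r'
After 10 (w): row=1 col=0 char='r'

Answer: r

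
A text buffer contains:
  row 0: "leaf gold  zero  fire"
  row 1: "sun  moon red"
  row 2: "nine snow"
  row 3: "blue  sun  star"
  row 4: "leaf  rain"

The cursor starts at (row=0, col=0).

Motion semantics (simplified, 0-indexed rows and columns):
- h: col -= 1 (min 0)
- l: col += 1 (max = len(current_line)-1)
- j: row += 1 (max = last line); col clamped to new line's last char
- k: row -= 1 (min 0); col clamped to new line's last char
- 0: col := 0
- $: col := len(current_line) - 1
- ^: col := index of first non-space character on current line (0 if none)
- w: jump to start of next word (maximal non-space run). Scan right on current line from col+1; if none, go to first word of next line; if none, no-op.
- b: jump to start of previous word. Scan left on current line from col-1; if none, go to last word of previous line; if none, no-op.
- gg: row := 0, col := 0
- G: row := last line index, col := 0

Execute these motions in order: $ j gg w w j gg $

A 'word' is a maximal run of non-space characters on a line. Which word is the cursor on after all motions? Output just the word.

After 1 ($): row=0 col=20 char='e'
After 2 (j): row=1 col=12 char='d'
After 3 (gg): row=0 col=0 char='l'
After 4 (w): row=0 col=5 char='g'
After 5 (w): row=0 col=11 char='z'
After 6 (j): row=1 col=11 char='e'
After 7 (gg): row=0 col=0 char='l'
After 8 ($): row=0 col=20 char='e'

Answer: fire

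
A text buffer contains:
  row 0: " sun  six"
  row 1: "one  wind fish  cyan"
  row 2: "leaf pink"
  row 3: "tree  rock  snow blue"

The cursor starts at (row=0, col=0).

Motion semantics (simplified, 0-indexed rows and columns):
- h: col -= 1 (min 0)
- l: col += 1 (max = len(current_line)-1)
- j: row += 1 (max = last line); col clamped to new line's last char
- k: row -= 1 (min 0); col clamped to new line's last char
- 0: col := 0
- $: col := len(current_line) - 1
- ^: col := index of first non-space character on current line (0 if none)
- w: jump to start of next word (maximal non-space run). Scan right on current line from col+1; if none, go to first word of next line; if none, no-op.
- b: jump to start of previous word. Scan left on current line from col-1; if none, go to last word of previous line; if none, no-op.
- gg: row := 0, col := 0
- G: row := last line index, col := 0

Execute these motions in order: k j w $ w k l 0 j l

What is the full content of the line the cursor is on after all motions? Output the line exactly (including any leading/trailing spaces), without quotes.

After 1 (k): row=0 col=0 char='_'
After 2 (j): row=1 col=0 char='o'
After 3 (w): row=1 col=5 char='w'
After 4 ($): row=1 col=19 char='n'
After 5 (w): row=2 col=0 char='l'
After 6 (k): row=1 col=0 char='o'
After 7 (l): row=1 col=1 char='n'
After 8 (0): row=1 col=0 char='o'
After 9 (j): row=2 col=0 char='l'
After 10 (l): row=2 col=1 char='e'

Answer: leaf pink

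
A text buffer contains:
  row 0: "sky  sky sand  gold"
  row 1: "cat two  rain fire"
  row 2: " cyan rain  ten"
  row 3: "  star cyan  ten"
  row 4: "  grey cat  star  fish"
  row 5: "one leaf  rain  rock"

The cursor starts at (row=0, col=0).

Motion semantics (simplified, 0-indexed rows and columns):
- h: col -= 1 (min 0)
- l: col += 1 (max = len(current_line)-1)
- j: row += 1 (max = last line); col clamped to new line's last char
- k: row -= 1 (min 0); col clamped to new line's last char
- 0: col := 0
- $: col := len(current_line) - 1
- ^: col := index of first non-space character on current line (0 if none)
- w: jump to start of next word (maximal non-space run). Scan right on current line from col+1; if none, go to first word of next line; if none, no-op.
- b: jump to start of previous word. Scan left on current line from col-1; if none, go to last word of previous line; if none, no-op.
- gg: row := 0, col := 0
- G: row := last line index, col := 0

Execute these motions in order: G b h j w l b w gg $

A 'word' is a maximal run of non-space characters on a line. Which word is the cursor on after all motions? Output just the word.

After 1 (G): row=5 col=0 char='o'
After 2 (b): row=4 col=18 char='f'
After 3 (h): row=4 col=17 char='_'
After 4 (j): row=5 col=17 char='o'
After 5 (w): row=5 col=17 char='o'
After 6 (l): row=5 col=18 char='c'
After 7 (b): row=5 col=16 char='r'
After 8 (w): row=5 col=16 char='r'
After 9 (gg): row=0 col=0 char='s'
After 10 ($): row=0 col=18 char='d'

Answer: gold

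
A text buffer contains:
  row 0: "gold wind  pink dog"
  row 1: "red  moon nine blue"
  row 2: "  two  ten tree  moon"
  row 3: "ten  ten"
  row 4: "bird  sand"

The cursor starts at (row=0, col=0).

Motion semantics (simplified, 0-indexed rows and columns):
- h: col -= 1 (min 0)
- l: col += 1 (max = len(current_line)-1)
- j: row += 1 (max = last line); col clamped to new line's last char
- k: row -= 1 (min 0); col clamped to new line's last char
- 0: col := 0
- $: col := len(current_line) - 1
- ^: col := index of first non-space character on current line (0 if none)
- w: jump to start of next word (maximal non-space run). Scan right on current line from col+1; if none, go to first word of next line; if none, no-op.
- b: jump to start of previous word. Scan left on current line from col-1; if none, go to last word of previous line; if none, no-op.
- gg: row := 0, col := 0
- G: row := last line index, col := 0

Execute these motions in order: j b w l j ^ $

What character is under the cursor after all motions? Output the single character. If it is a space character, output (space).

Answer: n

Derivation:
After 1 (j): row=1 col=0 char='r'
After 2 (b): row=0 col=16 char='d'
After 3 (w): row=1 col=0 char='r'
After 4 (l): row=1 col=1 char='e'
After 5 (j): row=2 col=1 char='_'
After 6 (^): row=2 col=2 char='t'
After 7 ($): row=2 col=20 char='n'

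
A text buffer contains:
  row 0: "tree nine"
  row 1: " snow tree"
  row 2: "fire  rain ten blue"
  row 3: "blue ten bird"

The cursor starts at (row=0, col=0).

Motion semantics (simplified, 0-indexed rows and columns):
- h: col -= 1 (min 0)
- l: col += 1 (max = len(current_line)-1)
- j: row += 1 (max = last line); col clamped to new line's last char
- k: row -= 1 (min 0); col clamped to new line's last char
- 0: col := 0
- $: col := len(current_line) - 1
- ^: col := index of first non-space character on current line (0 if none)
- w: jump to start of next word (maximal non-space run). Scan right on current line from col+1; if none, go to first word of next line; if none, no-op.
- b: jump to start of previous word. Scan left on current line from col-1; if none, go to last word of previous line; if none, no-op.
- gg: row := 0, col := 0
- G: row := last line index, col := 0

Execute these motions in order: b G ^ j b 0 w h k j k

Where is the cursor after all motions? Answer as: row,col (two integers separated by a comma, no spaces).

After 1 (b): row=0 col=0 char='t'
After 2 (G): row=3 col=0 char='b'
After 3 (^): row=3 col=0 char='b'
After 4 (j): row=3 col=0 char='b'
After 5 (b): row=2 col=15 char='b'
After 6 (0): row=2 col=0 char='f'
After 7 (w): row=2 col=6 char='r'
After 8 (h): row=2 col=5 char='_'
After 9 (k): row=1 col=5 char='_'
After 10 (j): row=2 col=5 char='_'
After 11 (k): row=1 col=5 char='_'

Answer: 1,5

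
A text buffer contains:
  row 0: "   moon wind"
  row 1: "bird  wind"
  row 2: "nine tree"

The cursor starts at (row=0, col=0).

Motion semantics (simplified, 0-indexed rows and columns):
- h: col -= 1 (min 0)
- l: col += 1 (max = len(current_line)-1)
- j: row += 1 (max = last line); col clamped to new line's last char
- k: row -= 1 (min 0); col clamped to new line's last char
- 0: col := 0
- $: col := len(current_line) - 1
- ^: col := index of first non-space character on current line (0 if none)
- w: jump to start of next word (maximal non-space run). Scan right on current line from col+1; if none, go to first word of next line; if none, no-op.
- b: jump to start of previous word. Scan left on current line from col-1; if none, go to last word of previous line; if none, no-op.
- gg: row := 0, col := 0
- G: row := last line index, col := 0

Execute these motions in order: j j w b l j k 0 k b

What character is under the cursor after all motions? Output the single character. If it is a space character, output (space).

Answer: (space)

Derivation:
After 1 (j): row=1 col=0 char='b'
After 2 (j): row=2 col=0 char='n'
After 3 (w): row=2 col=5 char='t'
After 4 (b): row=2 col=0 char='n'
After 5 (l): row=2 col=1 char='i'
After 6 (j): row=2 col=1 char='i'
After 7 (k): row=1 col=1 char='i'
After 8 (0): row=1 col=0 char='b'
After 9 (k): row=0 col=0 char='_'
After 10 (b): row=0 col=0 char='_'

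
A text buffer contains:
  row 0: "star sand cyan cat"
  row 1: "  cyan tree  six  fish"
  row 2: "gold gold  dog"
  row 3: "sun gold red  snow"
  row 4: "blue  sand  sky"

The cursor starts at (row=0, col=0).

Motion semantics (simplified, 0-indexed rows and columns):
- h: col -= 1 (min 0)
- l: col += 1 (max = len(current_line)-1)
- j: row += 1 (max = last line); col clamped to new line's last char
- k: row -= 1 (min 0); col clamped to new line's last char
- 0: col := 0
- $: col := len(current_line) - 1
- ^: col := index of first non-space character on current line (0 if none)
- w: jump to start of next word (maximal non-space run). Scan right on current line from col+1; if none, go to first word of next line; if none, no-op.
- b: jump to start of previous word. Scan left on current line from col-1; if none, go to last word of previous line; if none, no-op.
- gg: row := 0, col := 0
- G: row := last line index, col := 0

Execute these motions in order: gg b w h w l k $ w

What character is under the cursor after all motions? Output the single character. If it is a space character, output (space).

After 1 (gg): row=0 col=0 char='s'
After 2 (b): row=0 col=0 char='s'
After 3 (w): row=0 col=5 char='s'
After 4 (h): row=0 col=4 char='_'
After 5 (w): row=0 col=5 char='s'
After 6 (l): row=0 col=6 char='a'
After 7 (k): row=0 col=6 char='a'
After 8 ($): row=0 col=17 char='t'
After 9 (w): row=1 col=2 char='c'

Answer: c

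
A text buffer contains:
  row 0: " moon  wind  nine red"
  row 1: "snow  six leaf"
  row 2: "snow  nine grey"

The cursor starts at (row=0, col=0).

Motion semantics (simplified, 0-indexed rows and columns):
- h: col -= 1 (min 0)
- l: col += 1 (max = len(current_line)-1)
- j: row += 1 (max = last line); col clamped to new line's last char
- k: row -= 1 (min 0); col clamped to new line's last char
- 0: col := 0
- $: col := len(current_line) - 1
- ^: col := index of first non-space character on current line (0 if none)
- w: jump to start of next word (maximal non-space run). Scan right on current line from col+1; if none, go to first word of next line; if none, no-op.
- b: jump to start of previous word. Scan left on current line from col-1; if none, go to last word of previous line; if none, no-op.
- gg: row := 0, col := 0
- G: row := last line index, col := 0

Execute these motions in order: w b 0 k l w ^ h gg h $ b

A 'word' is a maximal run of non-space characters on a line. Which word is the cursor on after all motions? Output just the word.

Answer: red

Derivation:
After 1 (w): row=0 col=1 char='m'
After 2 (b): row=0 col=1 char='m'
After 3 (0): row=0 col=0 char='_'
After 4 (k): row=0 col=0 char='_'
After 5 (l): row=0 col=1 char='m'
After 6 (w): row=0 col=7 char='w'
After 7 (^): row=0 col=1 char='m'
After 8 (h): row=0 col=0 char='_'
After 9 (gg): row=0 col=0 char='_'
After 10 (h): row=0 col=0 char='_'
After 11 ($): row=0 col=20 char='d'
After 12 (b): row=0 col=18 char='r'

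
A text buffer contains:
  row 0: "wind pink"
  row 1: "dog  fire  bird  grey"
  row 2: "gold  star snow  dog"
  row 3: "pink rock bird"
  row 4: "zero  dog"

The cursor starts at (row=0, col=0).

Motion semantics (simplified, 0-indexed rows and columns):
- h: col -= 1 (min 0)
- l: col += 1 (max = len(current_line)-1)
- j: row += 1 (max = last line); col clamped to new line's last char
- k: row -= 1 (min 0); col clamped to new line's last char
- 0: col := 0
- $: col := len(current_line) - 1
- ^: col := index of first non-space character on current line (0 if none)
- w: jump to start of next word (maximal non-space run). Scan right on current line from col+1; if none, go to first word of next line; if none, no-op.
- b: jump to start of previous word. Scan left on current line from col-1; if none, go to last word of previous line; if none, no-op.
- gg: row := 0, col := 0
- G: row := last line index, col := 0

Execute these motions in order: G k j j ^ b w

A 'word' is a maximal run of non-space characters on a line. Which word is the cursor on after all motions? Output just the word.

After 1 (G): row=4 col=0 char='z'
After 2 (k): row=3 col=0 char='p'
After 3 (j): row=4 col=0 char='z'
After 4 (j): row=4 col=0 char='z'
After 5 (^): row=4 col=0 char='z'
After 6 (b): row=3 col=10 char='b'
After 7 (w): row=4 col=0 char='z'

Answer: zero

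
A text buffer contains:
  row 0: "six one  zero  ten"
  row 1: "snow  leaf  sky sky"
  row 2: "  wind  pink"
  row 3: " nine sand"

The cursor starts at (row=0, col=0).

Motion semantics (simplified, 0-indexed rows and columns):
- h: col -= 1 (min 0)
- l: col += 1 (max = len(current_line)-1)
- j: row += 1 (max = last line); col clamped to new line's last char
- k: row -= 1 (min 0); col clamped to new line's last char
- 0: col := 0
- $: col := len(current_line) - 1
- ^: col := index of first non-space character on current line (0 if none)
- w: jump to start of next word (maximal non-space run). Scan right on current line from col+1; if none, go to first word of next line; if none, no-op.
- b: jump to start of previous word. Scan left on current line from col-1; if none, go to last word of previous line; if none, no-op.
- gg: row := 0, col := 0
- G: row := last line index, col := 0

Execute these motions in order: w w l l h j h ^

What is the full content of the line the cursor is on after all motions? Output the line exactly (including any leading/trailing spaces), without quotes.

After 1 (w): row=0 col=4 char='o'
After 2 (w): row=0 col=9 char='z'
After 3 (l): row=0 col=10 char='e'
After 4 (l): row=0 col=11 char='r'
After 5 (h): row=0 col=10 char='e'
After 6 (j): row=1 col=10 char='_'
After 7 (h): row=1 col=9 char='f'
After 8 (^): row=1 col=0 char='s'

Answer: snow  leaf  sky sky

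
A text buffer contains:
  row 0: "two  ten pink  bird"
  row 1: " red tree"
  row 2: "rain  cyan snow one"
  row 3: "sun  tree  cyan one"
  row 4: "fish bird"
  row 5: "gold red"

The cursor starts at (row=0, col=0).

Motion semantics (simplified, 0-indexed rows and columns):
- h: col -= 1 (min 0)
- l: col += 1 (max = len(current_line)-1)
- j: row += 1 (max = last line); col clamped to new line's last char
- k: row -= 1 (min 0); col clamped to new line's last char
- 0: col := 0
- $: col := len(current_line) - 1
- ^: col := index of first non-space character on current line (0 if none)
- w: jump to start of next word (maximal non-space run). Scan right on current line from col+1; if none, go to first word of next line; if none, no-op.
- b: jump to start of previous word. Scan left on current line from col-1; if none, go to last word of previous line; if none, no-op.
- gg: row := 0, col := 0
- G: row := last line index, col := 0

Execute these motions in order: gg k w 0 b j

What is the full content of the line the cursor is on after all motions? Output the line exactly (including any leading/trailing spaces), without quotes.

After 1 (gg): row=0 col=0 char='t'
After 2 (k): row=0 col=0 char='t'
After 3 (w): row=0 col=5 char='t'
After 4 (0): row=0 col=0 char='t'
After 5 (b): row=0 col=0 char='t'
After 6 (j): row=1 col=0 char='_'

Answer:  red tree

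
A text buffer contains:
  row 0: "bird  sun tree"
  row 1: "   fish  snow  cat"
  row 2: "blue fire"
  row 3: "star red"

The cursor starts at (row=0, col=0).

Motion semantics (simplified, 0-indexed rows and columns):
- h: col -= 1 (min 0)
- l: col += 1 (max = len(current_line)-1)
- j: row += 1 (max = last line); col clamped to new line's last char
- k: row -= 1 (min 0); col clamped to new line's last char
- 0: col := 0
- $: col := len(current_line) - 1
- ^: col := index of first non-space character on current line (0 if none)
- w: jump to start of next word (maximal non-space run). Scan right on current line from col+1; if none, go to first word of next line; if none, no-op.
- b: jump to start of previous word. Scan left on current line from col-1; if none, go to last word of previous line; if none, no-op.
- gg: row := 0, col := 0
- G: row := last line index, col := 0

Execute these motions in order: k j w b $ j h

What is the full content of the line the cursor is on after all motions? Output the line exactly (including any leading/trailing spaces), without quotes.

Answer:    fish  snow  cat

Derivation:
After 1 (k): row=0 col=0 char='b'
After 2 (j): row=1 col=0 char='_'
After 3 (w): row=1 col=3 char='f'
After 4 (b): row=0 col=10 char='t'
After 5 ($): row=0 col=13 char='e'
After 6 (j): row=1 col=13 char='_'
After 7 (h): row=1 col=12 char='w'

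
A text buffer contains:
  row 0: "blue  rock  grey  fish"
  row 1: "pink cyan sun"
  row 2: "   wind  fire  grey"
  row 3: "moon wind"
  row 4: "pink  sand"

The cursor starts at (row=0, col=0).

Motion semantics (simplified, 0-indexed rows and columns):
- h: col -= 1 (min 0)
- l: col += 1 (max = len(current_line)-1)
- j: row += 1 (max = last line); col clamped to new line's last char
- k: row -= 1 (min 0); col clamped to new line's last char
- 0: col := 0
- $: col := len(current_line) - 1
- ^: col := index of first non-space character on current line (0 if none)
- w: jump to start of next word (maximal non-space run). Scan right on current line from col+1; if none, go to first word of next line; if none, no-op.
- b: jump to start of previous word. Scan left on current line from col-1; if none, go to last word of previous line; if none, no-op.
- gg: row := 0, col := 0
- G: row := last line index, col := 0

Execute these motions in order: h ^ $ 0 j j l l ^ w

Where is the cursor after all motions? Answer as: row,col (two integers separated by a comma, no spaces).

Answer: 2,9

Derivation:
After 1 (h): row=0 col=0 char='b'
After 2 (^): row=0 col=0 char='b'
After 3 ($): row=0 col=21 char='h'
After 4 (0): row=0 col=0 char='b'
After 5 (j): row=1 col=0 char='p'
After 6 (j): row=2 col=0 char='_'
After 7 (l): row=2 col=1 char='_'
After 8 (l): row=2 col=2 char='_'
After 9 (^): row=2 col=3 char='w'
After 10 (w): row=2 col=9 char='f'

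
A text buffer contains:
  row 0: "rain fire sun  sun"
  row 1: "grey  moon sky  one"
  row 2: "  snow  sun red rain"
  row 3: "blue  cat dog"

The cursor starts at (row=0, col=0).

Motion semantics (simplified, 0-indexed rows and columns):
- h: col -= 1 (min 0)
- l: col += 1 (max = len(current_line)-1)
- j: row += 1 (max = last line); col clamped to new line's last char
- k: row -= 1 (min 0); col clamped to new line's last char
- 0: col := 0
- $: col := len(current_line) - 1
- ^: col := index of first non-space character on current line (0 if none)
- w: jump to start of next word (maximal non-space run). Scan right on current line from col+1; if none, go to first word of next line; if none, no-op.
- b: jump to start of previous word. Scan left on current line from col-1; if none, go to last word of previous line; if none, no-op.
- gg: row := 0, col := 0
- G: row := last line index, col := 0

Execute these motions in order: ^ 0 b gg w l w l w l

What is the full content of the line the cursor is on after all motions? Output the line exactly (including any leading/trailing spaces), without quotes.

After 1 (^): row=0 col=0 char='r'
After 2 (0): row=0 col=0 char='r'
After 3 (b): row=0 col=0 char='r'
After 4 (gg): row=0 col=0 char='r'
After 5 (w): row=0 col=5 char='f'
After 6 (l): row=0 col=6 char='i'
After 7 (w): row=0 col=10 char='s'
After 8 (l): row=0 col=11 char='u'
After 9 (w): row=0 col=15 char='s'
After 10 (l): row=0 col=16 char='u'

Answer: rain fire sun  sun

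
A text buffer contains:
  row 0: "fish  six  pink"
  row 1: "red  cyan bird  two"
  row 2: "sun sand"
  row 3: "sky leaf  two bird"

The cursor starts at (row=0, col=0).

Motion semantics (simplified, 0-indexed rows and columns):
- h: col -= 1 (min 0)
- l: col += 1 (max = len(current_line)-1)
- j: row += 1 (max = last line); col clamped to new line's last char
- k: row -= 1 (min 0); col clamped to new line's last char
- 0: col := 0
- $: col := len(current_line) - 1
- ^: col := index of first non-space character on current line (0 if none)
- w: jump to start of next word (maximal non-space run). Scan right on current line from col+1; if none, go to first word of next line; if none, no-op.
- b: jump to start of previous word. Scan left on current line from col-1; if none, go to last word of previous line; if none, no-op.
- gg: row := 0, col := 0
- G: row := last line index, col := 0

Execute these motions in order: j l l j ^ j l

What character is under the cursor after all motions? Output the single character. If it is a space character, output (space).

After 1 (j): row=1 col=0 char='r'
After 2 (l): row=1 col=1 char='e'
After 3 (l): row=1 col=2 char='d'
After 4 (j): row=2 col=2 char='n'
After 5 (^): row=2 col=0 char='s'
After 6 (j): row=3 col=0 char='s'
After 7 (l): row=3 col=1 char='k'

Answer: k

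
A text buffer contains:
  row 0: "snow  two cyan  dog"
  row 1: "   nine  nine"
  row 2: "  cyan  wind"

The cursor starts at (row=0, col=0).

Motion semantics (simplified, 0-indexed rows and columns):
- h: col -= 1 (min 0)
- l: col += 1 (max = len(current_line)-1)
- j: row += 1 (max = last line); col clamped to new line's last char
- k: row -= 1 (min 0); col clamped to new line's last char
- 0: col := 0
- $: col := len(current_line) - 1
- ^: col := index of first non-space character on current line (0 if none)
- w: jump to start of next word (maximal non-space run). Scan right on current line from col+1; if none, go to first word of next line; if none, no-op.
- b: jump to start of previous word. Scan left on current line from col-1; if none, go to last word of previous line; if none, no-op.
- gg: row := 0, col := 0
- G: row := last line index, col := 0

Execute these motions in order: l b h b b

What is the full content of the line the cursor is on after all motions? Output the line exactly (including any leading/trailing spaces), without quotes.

Answer: snow  two cyan  dog

Derivation:
After 1 (l): row=0 col=1 char='n'
After 2 (b): row=0 col=0 char='s'
After 3 (h): row=0 col=0 char='s'
After 4 (b): row=0 col=0 char='s'
After 5 (b): row=0 col=0 char='s'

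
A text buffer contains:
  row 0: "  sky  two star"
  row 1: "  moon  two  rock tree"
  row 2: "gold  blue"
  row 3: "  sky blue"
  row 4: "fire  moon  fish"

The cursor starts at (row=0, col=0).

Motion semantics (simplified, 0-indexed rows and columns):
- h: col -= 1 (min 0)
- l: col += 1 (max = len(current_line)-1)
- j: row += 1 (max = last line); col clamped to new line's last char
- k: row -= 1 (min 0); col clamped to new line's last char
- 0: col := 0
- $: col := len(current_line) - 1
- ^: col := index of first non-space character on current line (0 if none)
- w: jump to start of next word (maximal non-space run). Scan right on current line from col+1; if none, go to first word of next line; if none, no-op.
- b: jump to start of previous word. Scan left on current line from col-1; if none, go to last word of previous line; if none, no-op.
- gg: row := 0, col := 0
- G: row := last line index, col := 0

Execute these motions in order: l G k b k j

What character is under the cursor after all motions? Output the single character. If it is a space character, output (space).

Answer: b

Derivation:
After 1 (l): row=0 col=1 char='_'
After 2 (G): row=4 col=0 char='f'
After 3 (k): row=3 col=0 char='_'
After 4 (b): row=2 col=6 char='b'
After 5 (k): row=1 col=6 char='_'
After 6 (j): row=2 col=6 char='b'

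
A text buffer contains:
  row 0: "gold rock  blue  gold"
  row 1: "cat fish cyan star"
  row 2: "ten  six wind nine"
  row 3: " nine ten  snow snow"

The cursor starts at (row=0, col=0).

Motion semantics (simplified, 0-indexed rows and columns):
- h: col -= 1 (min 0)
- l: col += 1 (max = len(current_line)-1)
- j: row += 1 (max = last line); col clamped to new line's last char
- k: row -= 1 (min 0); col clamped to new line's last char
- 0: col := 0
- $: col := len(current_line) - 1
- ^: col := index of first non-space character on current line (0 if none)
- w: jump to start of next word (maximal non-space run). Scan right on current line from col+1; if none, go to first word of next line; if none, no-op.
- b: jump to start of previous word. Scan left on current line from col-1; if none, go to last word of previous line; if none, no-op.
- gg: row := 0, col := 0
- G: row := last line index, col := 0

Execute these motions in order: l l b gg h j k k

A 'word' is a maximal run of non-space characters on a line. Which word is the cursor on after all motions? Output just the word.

After 1 (l): row=0 col=1 char='o'
After 2 (l): row=0 col=2 char='l'
After 3 (b): row=0 col=0 char='g'
After 4 (gg): row=0 col=0 char='g'
After 5 (h): row=0 col=0 char='g'
After 6 (j): row=1 col=0 char='c'
After 7 (k): row=0 col=0 char='g'
After 8 (k): row=0 col=0 char='g'

Answer: gold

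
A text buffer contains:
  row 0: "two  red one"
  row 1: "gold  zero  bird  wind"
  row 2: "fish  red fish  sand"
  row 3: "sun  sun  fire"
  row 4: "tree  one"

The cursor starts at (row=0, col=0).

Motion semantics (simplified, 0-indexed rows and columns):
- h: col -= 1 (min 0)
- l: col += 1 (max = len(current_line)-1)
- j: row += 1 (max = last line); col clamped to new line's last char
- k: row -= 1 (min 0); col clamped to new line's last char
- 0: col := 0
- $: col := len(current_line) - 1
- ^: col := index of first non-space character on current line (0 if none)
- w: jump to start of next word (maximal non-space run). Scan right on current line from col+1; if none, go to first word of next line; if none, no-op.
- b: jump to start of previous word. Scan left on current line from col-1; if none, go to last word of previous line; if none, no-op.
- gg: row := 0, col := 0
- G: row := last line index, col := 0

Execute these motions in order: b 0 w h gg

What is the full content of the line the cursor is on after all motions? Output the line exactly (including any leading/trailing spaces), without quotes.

Answer: two  red one

Derivation:
After 1 (b): row=0 col=0 char='t'
After 2 (0): row=0 col=0 char='t'
After 3 (w): row=0 col=5 char='r'
After 4 (h): row=0 col=4 char='_'
After 5 (gg): row=0 col=0 char='t'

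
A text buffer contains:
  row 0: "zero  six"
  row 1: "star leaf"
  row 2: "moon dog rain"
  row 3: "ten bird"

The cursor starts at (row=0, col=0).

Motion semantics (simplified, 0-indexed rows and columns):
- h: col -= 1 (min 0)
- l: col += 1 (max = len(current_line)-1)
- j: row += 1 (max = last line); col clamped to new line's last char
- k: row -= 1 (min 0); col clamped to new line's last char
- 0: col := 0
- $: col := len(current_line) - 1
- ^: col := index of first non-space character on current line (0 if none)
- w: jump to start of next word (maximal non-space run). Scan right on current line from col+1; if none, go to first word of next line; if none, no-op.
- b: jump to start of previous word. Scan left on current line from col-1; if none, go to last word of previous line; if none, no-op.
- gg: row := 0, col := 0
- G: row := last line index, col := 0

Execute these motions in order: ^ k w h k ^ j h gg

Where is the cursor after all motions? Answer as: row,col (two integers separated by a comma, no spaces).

Answer: 0,0

Derivation:
After 1 (^): row=0 col=0 char='z'
After 2 (k): row=0 col=0 char='z'
After 3 (w): row=0 col=6 char='s'
After 4 (h): row=0 col=5 char='_'
After 5 (k): row=0 col=5 char='_'
After 6 (^): row=0 col=0 char='z'
After 7 (j): row=1 col=0 char='s'
After 8 (h): row=1 col=0 char='s'
After 9 (gg): row=0 col=0 char='z'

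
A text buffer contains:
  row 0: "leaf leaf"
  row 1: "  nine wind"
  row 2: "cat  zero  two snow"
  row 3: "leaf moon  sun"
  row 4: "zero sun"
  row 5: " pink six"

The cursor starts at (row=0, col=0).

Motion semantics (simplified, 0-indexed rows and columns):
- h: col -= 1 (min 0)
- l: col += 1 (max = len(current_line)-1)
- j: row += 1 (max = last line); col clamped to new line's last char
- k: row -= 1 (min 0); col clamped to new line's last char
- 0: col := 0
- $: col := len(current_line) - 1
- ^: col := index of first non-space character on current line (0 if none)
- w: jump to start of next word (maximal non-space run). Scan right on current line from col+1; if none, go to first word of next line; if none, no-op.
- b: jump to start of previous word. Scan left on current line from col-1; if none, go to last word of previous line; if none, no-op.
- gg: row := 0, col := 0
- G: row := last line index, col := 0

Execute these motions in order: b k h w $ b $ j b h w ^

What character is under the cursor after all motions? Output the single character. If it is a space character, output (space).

After 1 (b): row=0 col=0 char='l'
After 2 (k): row=0 col=0 char='l'
After 3 (h): row=0 col=0 char='l'
After 4 (w): row=0 col=5 char='l'
After 5 ($): row=0 col=8 char='f'
After 6 (b): row=0 col=5 char='l'
After 7 ($): row=0 col=8 char='f'
After 8 (j): row=1 col=8 char='i'
After 9 (b): row=1 col=7 char='w'
After 10 (h): row=1 col=6 char='_'
After 11 (w): row=1 col=7 char='w'
After 12 (^): row=1 col=2 char='n'

Answer: n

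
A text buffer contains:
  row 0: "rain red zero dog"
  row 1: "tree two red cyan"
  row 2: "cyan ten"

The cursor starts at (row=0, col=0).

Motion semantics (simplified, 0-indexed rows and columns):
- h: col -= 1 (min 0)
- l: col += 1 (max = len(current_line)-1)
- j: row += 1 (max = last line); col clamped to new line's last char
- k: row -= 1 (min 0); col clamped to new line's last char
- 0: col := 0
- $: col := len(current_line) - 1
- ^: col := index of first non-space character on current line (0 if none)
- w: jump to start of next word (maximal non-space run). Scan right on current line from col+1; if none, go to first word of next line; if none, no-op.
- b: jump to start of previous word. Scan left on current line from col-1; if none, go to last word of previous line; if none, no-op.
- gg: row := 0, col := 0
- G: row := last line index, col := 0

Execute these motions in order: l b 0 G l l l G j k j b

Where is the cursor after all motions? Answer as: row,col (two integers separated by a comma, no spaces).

Answer: 1,13

Derivation:
After 1 (l): row=0 col=1 char='a'
After 2 (b): row=0 col=0 char='r'
After 3 (0): row=0 col=0 char='r'
After 4 (G): row=2 col=0 char='c'
After 5 (l): row=2 col=1 char='y'
After 6 (l): row=2 col=2 char='a'
After 7 (l): row=2 col=3 char='n'
After 8 (G): row=2 col=0 char='c'
After 9 (j): row=2 col=0 char='c'
After 10 (k): row=1 col=0 char='t'
After 11 (j): row=2 col=0 char='c'
After 12 (b): row=1 col=13 char='c'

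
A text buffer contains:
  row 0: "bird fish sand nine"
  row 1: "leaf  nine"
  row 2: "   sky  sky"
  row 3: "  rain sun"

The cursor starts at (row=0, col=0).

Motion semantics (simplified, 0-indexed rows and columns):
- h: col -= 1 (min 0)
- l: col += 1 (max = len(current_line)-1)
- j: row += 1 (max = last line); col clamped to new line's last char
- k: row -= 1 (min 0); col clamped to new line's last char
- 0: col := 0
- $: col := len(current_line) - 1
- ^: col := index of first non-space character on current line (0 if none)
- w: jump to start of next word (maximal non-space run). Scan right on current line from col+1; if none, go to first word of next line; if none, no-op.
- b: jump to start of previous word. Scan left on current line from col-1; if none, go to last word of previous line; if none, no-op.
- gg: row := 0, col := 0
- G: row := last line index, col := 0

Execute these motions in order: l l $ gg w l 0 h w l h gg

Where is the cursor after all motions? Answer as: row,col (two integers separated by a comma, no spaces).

After 1 (l): row=0 col=1 char='i'
After 2 (l): row=0 col=2 char='r'
After 3 ($): row=0 col=18 char='e'
After 4 (gg): row=0 col=0 char='b'
After 5 (w): row=0 col=5 char='f'
After 6 (l): row=0 col=6 char='i'
After 7 (0): row=0 col=0 char='b'
After 8 (h): row=0 col=0 char='b'
After 9 (w): row=0 col=5 char='f'
After 10 (l): row=0 col=6 char='i'
After 11 (h): row=0 col=5 char='f'
After 12 (gg): row=0 col=0 char='b'

Answer: 0,0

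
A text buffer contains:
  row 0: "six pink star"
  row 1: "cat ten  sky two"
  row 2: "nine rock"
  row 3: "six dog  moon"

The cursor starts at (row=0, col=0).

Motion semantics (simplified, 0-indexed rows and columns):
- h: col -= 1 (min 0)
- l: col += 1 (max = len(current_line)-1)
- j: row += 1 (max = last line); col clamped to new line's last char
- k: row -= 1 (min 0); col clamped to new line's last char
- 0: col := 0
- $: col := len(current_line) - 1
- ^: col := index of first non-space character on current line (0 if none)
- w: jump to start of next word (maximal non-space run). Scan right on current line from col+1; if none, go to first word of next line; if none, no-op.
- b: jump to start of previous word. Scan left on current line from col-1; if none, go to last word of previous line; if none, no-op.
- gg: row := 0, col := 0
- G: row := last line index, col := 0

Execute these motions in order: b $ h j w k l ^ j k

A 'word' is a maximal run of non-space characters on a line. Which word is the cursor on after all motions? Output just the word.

After 1 (b): row=0 col=0 char='s'
After 2 ($): row=0 col=12 char='r'
After 3 (h): row=0 col=11 char='a'
After 4 (j): row=1 col=11 char='y'
After 5 (w): row=1 col=13 char='t'
After 6 (k): row=0 col=12 char='r'
After 7 (l): row=0 col=12 char='r'
After 8 (^): row=0 col=0 char='s'
After 9 (j): row=1 col=0 char='c'
After 10 (k): row=0 col=0 char='s'

Answer: six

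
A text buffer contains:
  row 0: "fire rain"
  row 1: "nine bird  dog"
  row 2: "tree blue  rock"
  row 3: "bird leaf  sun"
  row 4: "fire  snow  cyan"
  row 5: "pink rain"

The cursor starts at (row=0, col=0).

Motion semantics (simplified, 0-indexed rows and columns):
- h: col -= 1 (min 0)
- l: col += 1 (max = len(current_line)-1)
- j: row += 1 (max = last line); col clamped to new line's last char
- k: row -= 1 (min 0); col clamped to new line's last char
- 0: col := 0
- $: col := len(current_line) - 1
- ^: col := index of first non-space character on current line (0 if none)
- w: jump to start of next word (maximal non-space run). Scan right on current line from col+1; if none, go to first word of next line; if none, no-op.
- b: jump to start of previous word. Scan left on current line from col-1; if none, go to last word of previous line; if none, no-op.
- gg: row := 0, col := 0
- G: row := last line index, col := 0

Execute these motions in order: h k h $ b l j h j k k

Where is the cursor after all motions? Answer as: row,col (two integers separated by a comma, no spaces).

Answer: 0,5

Derivation:
After 1 (h): row=0 col=0 char='f'
After 2 (k): row=0 col=0 char='f'
After 3 (h): row=0 col=0 char='f'
After 4 ($): row=0 col=8 char='n'
After 5 (b): row=0 col=5 char='r'
After 6 (l): row=0 col=6 char='a'
After 7 (j): row=1 col=6 char='i'
After 8 (h): row=1 col=5 char='b'
After 9 (j): row=2 col=5 char='b'
After 10 (k): row=1 col=5 char='b'
After 11 (k): row=0 col=5 char='r'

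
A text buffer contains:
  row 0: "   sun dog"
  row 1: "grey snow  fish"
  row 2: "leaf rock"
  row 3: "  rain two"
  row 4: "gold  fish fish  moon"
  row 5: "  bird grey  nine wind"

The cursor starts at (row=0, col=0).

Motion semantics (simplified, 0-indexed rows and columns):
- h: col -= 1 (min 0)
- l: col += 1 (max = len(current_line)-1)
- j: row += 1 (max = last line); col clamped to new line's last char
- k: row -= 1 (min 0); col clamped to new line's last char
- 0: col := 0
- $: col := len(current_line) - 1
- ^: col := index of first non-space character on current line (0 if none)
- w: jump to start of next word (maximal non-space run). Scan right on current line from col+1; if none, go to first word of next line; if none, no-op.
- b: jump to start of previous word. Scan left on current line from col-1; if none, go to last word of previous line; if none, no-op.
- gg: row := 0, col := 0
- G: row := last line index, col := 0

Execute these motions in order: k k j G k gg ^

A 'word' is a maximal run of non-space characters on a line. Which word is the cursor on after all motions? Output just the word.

Answer: sun

Derivation:
After 1 (k): row=0 col=0 char='_'
After 2 (k): row=0 col=0 char='_'
After 3 (j): row=1 col=0 char='g'
After 4 (G): row=5 col=0 char='_'
After 5 (k): row=4 col=0 char='g'
After 6 (gg): row=0 col=0 char='_'
After 7 (^): row=0 col=3 char='s'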